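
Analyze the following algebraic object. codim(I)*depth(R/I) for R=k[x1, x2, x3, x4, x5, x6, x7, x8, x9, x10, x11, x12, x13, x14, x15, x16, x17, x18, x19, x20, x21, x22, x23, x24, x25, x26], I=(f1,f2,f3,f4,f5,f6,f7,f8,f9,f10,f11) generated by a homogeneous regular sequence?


codim=11, depth=dim(R/I)=26-11=15
Product=11*15=165


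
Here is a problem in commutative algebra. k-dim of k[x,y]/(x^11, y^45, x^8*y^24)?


k[x,y]/I, I = (x^11, y^45, x^8*y^24)
Rect: 11x45=495. Corner: (11-8)x(45-24)=63.
dim = 495-63 = 432


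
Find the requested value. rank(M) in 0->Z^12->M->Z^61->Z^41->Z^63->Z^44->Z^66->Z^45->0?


Alt sum=0:
(-1)^0*12 + (-1)^1*? + (-1)^2*61 + (-1)^3*41 + (-1)^4*63 + (-1)^5*44 + (-1)^6*66 + (-1)^7*45=0
rank(M)=72


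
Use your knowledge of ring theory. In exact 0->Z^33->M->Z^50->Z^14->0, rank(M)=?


Alt sum=0:
(-1)^0*33 + (-1)^1*? + (-1)^2*50 + (-1)^3*14=0
rank(M)=69


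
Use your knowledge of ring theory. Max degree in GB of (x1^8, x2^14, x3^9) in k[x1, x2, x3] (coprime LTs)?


Pure powers, coprime LTs => already GB.
Degrees: 8, 14, 9
Max=14


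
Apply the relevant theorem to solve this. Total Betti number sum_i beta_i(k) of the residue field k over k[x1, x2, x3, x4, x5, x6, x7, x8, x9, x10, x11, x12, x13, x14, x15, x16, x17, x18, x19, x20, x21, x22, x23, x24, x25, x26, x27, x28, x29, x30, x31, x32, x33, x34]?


Koszul resolution: beta_i(k)=C(n,i), n=34
sum_i C(34,i) = 2^34 = 17179869184


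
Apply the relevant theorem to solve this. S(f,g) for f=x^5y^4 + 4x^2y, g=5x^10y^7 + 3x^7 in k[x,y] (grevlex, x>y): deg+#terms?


LT(f)=x^5y^4, LT(g)=5x^10y^7
lcm(LM)=x^10y^7
S(f,g) (scaled by 5 to clear denominators) = 5x^5y^3*f - 1*g = 20x^7y^4 - 3x^7
2 terms, deg 11.
11+2=13


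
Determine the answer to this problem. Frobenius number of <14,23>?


gcd(14,23)=1 => F=ab-a-b=14*23-14-23=322-37=285


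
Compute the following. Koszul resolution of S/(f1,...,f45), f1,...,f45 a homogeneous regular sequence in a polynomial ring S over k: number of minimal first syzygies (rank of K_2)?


Regular sequence => Koszul complex is the minimal free resolution.
Syz_1 minimally generated by Koszul relations f_i*e_j - f_j*e_i (i<j): mu(Syz_1) = beta_2 = C(m,2) = m(m-1)/2
m=45
45*44/2 = 990


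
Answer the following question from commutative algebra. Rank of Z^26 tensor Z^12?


rank(M(x)N) = rank(M)*rank(N)
26*12 = 312


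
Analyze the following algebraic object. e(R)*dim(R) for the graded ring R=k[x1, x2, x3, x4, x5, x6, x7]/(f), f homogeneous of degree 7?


e(R)=deg(f)=7, dim(R)=7-1=6
e*dim=7*6=42


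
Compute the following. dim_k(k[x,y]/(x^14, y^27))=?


Basis: x^i*y^j, i<14, j<27
14*27=378


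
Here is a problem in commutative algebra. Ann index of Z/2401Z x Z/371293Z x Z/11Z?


Exponent = lcm of the cyclic orders; pairwise coprime => product.
7^4*13^5*11^1=2401*371293*11=9806219423


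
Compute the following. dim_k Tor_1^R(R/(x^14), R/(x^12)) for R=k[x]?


Tor_1(R/I,R/J)=(I cap J)/IJ=(x^14)/(x^26)
dim=26-14=min(14,12)=12


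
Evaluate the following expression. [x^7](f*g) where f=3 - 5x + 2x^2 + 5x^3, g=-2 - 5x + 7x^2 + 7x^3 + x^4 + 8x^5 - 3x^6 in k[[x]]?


[x^7] = sum a_i*b_j, i+j=7
  -5*-3=15
  2*8=16
  5*1=5
Sum=36


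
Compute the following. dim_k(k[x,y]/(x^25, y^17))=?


Basis: x^i*y^j, i<25, j<17
25*17=425


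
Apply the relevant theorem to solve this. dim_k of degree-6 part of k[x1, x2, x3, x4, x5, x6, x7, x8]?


C(d+n-1,n-1)=C(13,7)=1716


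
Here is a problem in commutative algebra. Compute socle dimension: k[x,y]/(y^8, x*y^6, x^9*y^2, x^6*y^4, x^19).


Socle = ann(m) = span of standard monomials u with x*u, y*u in I (staircase corners).
Minimal generators: x^19, x^9*y^2, x^6*y^4, x*y^6, y^8
Corners: y^7, x^5y^5, x^8y^3, x^18y
Socle dim=4


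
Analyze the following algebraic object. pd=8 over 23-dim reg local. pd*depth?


pd+depth=23
depth=23-8=15
pd*depth=8*15=120


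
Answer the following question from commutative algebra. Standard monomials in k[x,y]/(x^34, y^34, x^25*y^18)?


k[x,y]/I, I = (x^34, y^34, x^25*y^18)
Rect: 34x34=1156. Corner: (34-25)x(34-18)=144.
dim = 1156-144 = 1012


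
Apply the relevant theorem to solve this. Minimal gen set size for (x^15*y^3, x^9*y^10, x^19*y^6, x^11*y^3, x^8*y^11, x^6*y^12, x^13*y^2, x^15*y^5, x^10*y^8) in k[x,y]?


Remove redundant (divisible by others).
x^15*y^5 redundant.
x^19*y^6 redundant.
x^15*y^3 redundant.
Min: x^13*y^2, x^11*y^3, x^10*y^8, x^9*y^10, x^8*y^11, x^6*y^12
Count=6


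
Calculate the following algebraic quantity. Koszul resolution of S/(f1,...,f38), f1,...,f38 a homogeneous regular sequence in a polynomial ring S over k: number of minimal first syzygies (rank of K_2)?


Regular sequence => Koszul complex is the minimal free resolution.
Syz_1 minimally generated by Koszul relations f_i*e_j - f_j*e_i (i<j): mu(Syz_1) = beta_2 = C(m,2) = m(m-1)/2
m=38
38*37/2 = 703


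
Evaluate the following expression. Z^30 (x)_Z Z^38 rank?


rank(M(x)N) = rank(M)*rank(N)
30*38 = 1140


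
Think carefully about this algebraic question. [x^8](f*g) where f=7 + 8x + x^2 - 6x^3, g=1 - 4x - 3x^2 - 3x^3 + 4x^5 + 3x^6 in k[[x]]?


[x^8] = sum a_i*b_j, i+j=8
  1*3=3
  -6*4=-24
Sum=-21


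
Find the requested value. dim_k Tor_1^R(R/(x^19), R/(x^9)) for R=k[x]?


Tor_1(R/I,R/J)=(I cap J)/IJ=(x^19)/(x^28)
dim=28-19=min(19,9)=9


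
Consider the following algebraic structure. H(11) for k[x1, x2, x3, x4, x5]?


C(d+n-1,n-1)=C(15,4)=1365


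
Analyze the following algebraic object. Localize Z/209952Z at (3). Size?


3-primary part: 209952=3^8*32
Size=3^8=6561


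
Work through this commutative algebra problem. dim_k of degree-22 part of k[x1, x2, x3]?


C(d+n-1,n-1)=C(24,2)=276


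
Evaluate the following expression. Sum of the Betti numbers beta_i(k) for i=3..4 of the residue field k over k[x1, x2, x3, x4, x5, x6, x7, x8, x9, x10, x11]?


Koszul resolution: beta_i(k)=C(n,i), n=11
C(11,3)=165, C(11,4)=330
Sum=495


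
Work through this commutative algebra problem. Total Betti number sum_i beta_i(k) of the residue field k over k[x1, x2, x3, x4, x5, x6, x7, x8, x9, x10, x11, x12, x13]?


Koszul resolution: beta_i(k)=C(n,i), n=13
sum_i C(13,i) = 2^13 = 8192


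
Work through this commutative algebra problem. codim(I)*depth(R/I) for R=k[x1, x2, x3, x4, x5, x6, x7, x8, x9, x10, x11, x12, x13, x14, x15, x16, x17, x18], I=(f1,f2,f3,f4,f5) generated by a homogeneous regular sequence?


codim=5, depth=dim(R/I)=18-5=13
Product=5*13=65


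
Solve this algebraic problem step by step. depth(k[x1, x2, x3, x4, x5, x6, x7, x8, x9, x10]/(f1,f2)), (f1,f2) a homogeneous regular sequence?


depth(R)=10
depth(R/I)=10-2=8


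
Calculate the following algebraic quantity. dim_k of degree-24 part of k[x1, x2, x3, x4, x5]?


C(d+n-1,n-1)=C(28,4)=20475


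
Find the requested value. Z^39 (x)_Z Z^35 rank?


rank(M(x)N) = rank(M)*rank(N)
39*35 = 1365


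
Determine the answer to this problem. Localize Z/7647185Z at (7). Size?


7-primary part: 7647185=7^6*65
Size=7^6=117649


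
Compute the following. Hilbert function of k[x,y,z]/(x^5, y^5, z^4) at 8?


Need i<5, j<5, k<4 with i+j+k=8.
For each i, j ranges over max(0,8-i-3)..min(4,8-i):
  i=0: j in [5,4] -> 0
  i=1: j in [4,4] -> 1
  i=2: j in [3,4] -> 2
  i=3: j in [2,4] -> 3
  i=4: j in [1,4] -> 4
H(8) = 0+1+2+3+4 = 10


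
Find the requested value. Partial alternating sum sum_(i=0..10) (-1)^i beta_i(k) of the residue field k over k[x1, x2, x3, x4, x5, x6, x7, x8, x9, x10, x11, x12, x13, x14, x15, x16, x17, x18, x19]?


Koszul resolution: beta_i(k)=C(n,i), n=19
sum_(i=0..p) (-1)^i C(n,i) = (-1)^p C(n-1,p)
(-1)^10*C(18,10) = (-1)^10*43758 = 43758


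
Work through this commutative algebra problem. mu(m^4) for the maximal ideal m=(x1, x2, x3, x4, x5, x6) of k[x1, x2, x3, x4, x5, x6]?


Graded Nakayama: mu(m^d) = dim_k (m^d/m^(d+1)) = #degree-4 monomials in 6 vars
C(n+d-1,d)=C(9,4)=126


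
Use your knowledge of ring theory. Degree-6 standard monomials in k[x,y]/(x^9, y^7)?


k[x,y], I = (x^9, y^7), d = 6
Need i < 9 and d-i < 7.
Range: 0 <= i <= 6.
H(6) = 7


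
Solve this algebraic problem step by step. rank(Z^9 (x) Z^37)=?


rank(M(x)N) = rank(M)*rank(N)
9*37 = 333


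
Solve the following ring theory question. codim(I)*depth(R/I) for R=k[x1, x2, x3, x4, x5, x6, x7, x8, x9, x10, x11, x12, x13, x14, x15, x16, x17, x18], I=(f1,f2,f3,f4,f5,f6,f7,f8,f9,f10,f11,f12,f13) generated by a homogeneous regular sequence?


codim=13, depth=dim(R/I)=18-13=5
Product=13*5=65


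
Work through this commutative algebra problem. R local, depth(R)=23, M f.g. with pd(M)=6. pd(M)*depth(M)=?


pd+depth=23
depth=23-6=17
pd*depth=6*17=102


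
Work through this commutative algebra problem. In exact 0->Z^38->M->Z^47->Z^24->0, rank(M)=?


Alt sum=0:
(-1)^0*38 + (-1)^1*? + (-1)^2*47 + (-1)^3*24=0
rank(M)=61


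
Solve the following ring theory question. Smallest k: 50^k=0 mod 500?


50^k mod 500:
k=1: 50
k=2: 0
First zero at k = 2


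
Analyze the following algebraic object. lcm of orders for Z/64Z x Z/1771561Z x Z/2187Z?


Exponent = lcm of the cyclic orders; pairwise coprime => product.
2^6*11^6*3^7=64*1771561*2187=247961850048


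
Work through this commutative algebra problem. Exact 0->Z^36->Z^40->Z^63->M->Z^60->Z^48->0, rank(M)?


Alt sum=0:
(-1)^0*36 + (-1)^1*40 + (-1)^2*63 + (-1)^3*? + (-1)^4*60 + (-1)^5*48=0
rank(M)=71


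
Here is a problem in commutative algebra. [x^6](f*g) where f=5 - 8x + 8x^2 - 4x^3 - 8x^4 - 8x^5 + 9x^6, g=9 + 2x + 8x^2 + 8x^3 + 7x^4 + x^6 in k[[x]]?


[x^6] = sum a_i*b_j, i+j=6
  5*1=5
  8*7=56
  -4*8=-32
  -8*8=-64
  -8*2=-16
  9*9=81
Sum=30


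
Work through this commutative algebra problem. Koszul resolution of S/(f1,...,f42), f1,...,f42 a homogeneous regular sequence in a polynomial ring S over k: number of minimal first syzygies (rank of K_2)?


Regular sequence => Koszul complex is the minimal free resolution.
Syz_1 minimally generated by Koszul relations f_i*e_j - f_j*e_i (i<j): mu(Syz_1) = beta_2 = C(m,2) = m(m-1)/2
m=42
42*41/2 = 861


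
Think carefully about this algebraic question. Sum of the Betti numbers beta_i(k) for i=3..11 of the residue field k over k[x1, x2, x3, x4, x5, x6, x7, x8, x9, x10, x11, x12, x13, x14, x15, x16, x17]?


Koszul resolution: beta_i(k)=C(n,i), n=17
C(17,3)=680, C(17,4)=2380, C(17,5)=6188, C(17,6)=12376, C(17,7)=19448, C(17,8)=24310, C(17,9)=24310, C(17,10)=19448, C(17,11)=12376
Sum=121516


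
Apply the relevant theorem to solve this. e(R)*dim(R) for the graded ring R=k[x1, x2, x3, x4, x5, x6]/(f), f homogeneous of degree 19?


e(R)=deg(f)=19, dim(R)=6-1=5
e*dim=19*5=95


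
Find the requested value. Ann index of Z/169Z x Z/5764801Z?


Exponent = lcm of the cyclic orders; pairwise coprime => product.
13^2*7^8=169*5764801=974251369


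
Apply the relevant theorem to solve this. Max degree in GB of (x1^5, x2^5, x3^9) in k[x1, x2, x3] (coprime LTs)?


Pure powers, coprime LTs => already GB.
Degrees: 5, 5, 9
Max=9


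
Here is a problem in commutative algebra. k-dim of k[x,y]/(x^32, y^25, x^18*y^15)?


k[x,y]/I, I = (x^32, y^25, x^18*y^15)
Rect: 32x25=800. Corner: (32-18)x(25-15)=140.
dim = 800-140 = 660


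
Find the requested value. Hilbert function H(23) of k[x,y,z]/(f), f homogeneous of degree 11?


C(25,2)-C(14,2)=300-91=209


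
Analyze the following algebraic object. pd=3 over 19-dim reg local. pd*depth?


pd+depth=19
depth=19-3=16
pd*depth=3*16=48


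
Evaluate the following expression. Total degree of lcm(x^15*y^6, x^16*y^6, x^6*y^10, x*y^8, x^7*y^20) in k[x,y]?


lcm = componentwise max:
x: max(15,16,6,1,7)=16
y: max(6,6,10,8,20)=20
Total=16+20=36


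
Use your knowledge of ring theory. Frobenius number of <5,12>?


gcd(5,12)=1 => F=ab-a-b=5*12-5-12=60-17=43


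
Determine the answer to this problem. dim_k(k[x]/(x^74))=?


Basis: 1,x,...,x^73
dim=74


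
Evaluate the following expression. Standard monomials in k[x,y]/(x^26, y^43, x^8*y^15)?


k[x,y]/I, I = (x^26, y^43, x^8*y^15)
Rect: 26x43=1118. Corner: (26-8)x(43-15)=504.
dim = 1118-504 = 614


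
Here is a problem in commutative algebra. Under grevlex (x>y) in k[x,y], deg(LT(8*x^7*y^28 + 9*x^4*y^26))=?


LT: 8*x^7*y^28
deg_x=7, deg_y=28
Total=7+28=35


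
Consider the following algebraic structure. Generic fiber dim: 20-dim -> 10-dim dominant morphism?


dim(fiber)=dim(X)-dim(Y)=20-10=10


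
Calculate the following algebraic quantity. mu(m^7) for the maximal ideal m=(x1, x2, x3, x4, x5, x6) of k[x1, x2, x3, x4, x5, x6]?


Graded Nakayama: mu(m^d) = dim_k (m^d/m^(d+1)) = #degree-7 monomials in 6 vars
C(n+d-1,d)=C(12,7)=792


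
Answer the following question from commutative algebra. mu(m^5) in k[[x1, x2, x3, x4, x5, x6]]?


C(n+d-1,d)=C(10,5)=252


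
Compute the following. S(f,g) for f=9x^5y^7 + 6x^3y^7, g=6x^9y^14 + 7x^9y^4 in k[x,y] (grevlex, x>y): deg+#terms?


LT(f)=9x^5y^7, LT(g)=6x^9y^14
lcm(LM)=x^9y^14
S(f,g) (scaled by 54 to clear denominators) = 6x^4y^7*f - 9*g = 36x^7y^14 - 63x^9y^4
2 terms, deg 21.
21+2=23


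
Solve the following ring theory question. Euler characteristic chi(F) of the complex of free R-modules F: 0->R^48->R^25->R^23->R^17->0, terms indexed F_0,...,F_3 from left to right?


chi = sum (-1)^i * rank:
(-1)^0*48=48
(-1)^1*25=-25
(-1)^2*23=23
(-1)^3*17=-17
chi=29


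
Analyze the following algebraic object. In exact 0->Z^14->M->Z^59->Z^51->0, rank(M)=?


Alt sum=0:
(-1)^0*14 + (-1)^1*? + (-1)^2*59 + (-1)^3*51=0
rank(M)=22


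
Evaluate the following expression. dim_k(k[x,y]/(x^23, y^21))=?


Basis: x^i*y^j, i<23, j<21
23*21=483


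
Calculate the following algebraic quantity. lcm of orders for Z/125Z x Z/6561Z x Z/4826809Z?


Exponent = lcm of the cyclic orders; pairwise coprime => product.
5^3*3^8*13^6=125*6561*4826809=3958586731125


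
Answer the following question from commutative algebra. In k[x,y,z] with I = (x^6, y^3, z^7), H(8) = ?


Need i<6, j<3, k<7 with i+j+k=8.
For each i, j ranges over max(0,8-i-6)..min(2,8-i):
  i=0: j in [2,2] -> 1
  i=1: j in [1,2] -> 2
  i=2: j in [0,2] -> 3
  i=3: j in [0,2] -> 3
  i=4: j in [0,2] -> 3
  i=5: j in [0,2] -> 3
H(8) = 1+2+3+3+3+3 = 15


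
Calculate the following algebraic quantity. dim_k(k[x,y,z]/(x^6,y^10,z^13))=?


Basis: x^iy^jz^k, i<6,j<10,k<13
6*10*13=780


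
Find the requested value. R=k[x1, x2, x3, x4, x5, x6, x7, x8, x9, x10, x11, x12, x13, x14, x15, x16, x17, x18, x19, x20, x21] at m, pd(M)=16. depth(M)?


pd+depth=depth(R)=21
depth=21-16=5


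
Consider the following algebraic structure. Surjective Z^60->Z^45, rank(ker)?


rank(ker) = 60-45 = 15


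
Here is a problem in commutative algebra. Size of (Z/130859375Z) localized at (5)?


5-primary part: 130859375=5^9*67
Size=5^9=1953125


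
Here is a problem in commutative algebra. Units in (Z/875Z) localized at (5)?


Local ring = Z/125Z.
phi(125) = 5^2*(5-1) = 100


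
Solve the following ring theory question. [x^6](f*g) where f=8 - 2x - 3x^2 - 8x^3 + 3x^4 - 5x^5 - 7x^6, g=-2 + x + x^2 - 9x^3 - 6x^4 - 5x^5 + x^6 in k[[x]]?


[x^6] = sum a_i*b_j, i+j=6
  8*1=8
  -2*-5=10
  -3*-6=18
  -8*-9=72
  3*1=3
  -5*1=-5
  -7*-2=14
Sum=120


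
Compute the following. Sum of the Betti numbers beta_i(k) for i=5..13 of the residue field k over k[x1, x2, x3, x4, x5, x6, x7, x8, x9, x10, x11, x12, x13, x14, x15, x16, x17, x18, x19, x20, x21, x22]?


Koszul resolution: beta_i(k)=C(n,i), n=22
C(22,5)=26334, C(22,6)=74613, C(22,7)=170544, C(22,8)=319770, C(22,9)=497420, C(22,10)=646646, C(22,11)=705432, C(22,12)=646646, C(22,13)=497420
Sum=3584825


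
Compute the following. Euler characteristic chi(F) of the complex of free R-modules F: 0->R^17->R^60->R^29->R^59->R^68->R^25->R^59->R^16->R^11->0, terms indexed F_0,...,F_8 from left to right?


chi = sum (-1)^i * rank:
(-1)^0*17=17
(-1)^1*60=-60
(-1)^2*29=29
(-1)^3*59=-59
(-1)^4*68=68
(-1)^5*25=-25
(-1)^6*59=59
(-1)^7*16=-16
(-1)^8*11=11
chi=24


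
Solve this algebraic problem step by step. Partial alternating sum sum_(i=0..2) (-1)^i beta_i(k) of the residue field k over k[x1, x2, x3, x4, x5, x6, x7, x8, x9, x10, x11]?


Koszul resolution: beta_i(k)=C(n,i), n=11
sum_(i=0..p) (-1)^i C(n,i) = (-1)^p C(n-1,p)
(-1)^2*C(10,2) = (-1)^2*45 = 45


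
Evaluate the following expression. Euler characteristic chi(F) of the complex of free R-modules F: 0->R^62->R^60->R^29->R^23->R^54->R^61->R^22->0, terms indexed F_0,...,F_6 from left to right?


chi = sum (-1)^i * rank:
(-1)^0*62=62
(-1)^1*60=-60
(-1)^2*29=29
(-1)^3*23=-23
(-1)^4*54=54
(-1)^5*61=-61
(-1)^6*22=22
chi=23


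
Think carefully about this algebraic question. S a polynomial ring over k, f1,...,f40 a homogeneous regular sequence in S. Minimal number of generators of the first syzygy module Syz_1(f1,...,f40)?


Regular sequence => Koszul complex is the minimal free resolution.
Syz_1 minimally generated by Koszul relations f_i*e_j - f_j*e_i (i<j): mu(Syz_1) = beta_2 = C(m,2) = m(m-1)/2
m=40
40*39/2 = 780


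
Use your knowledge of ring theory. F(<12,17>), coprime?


gcd(12,17)=1 => F=ab-a-b=12*17-12-17=204-29=175


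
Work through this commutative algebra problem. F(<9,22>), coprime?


gcd(9,22)=1 => F=ab-a-b=9*22-9-22=198-31=167


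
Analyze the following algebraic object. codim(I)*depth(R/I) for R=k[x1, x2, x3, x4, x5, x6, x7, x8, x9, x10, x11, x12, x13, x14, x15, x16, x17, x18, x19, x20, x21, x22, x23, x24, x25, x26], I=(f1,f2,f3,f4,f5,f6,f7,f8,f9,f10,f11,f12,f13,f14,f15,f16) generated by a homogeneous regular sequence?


codim=16, depth=dim(R/I)=26-16=10
Product=16*10=160


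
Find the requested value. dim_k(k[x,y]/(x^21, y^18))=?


Basis: x^i*y^j, i<21, j<18
21*18=378


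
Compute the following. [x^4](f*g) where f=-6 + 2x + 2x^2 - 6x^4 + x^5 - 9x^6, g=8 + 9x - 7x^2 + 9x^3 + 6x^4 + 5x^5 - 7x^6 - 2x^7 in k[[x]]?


[x^4] = sum a_i*b_j, i+j=4
  -6*6=-36
  2*9=18
  2*-7=-14
  -6*8=-48
Sum=-80


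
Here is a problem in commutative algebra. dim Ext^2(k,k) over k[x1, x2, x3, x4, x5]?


C(n,i)=C(5,2)=10


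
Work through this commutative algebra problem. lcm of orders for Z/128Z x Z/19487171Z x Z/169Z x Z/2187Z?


Exponent = lcm of the cyclic orders; pairwise coprime => product.
2^7*11^7*13^2*3^7=128*19487171*169*2187=921922158478464


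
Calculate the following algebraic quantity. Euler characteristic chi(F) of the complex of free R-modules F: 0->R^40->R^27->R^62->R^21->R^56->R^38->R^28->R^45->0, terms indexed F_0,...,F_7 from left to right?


chi = sum (-1)^i * rank:
(-1)^0*40=40
(-1)^1*27=-27
(-1)^2*62=62
(-1)^3*21=-21
(-1)^4*56=56
(-1)^5*38=-38
(-1)^6*28=28
(-1)^7*45=-45
chi=55


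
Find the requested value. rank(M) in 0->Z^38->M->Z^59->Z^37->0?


Alt sum=0:
(-1)^0*38 + (-1)^1*? + (-1)^2*59 + (-1)^3*37=0
rank(M)=60


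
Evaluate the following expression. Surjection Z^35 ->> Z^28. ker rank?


rank(ker) = 35-28 = 7


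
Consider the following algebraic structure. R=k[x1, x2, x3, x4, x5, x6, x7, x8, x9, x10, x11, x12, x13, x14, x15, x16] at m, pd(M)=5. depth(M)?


pd+depth=depth(R)=16
depth=16-5=11


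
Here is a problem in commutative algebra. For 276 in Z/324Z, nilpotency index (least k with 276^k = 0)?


276^k mod 324:
k=1: 276
k=2: 36
k=3: 216
k=4: 0
First zero at k = 4


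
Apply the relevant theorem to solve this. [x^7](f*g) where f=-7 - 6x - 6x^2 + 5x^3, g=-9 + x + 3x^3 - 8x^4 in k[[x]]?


[x^7] = sum a_i*b_j, i+j=7
  5*-8=-40
Sum=-40


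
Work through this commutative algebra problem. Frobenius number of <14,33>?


gcd(14,33)=1 => F=ab-a-b=14*33-14-33=462-47=415


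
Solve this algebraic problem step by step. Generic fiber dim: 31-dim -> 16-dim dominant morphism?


dim(fiber)=dim(X)-dim(Y)=31-16=15


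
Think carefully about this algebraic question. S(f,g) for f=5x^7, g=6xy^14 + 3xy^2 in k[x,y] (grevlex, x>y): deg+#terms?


LT(f)=5x^7, LT(g)=6xy^14
lcm(LM)=x^7y^14
S(f,g) (scaled by 30 to clear denominators) = 6y^14*f - 5x^6*g = -15x^7y^2
1 terms, deg 9.
9+1=10


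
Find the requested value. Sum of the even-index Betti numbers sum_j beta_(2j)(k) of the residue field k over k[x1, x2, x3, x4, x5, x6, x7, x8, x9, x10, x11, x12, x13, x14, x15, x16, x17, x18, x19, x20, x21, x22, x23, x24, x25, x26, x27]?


Koszul resolution: beta_i(k)=C(n,i), n=27
sum_even C(27,i) = 2^(n-1) = 2^26 = 67108864


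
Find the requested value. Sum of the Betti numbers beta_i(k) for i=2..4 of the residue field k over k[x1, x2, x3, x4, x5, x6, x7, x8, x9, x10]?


Koszul resolution: beta_i(k)=C(n,i), n=10
C(10,2)=45, C(10,3)=120, C(10,4)=210
Sum=375


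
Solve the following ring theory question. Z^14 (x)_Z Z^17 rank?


rank(M(x)N) = rank(M)*rank(N)
14*17 = 238


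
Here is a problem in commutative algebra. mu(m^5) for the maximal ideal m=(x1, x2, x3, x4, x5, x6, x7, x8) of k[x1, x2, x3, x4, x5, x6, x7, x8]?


Graded Nakayama: mu(m^d) = dim_k (m^d/m^(d+1)) = #degree-5 monomials in 8 vars
C(n+d-1,d)=C(12,5)=792


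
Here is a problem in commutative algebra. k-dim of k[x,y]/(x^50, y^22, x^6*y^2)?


k[x,y]/I, I = (x^50, y^22, x^6*y^2)
Rect: 50x22=1100. Corner: (50-6)x(22-2)=880.
dim = 1100-880 = 220


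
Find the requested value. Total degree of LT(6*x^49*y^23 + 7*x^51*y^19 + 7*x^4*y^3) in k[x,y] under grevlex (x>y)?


LT: 6*x^49*y^23
deg_x=49, deg_y=23
Total=49+23=72


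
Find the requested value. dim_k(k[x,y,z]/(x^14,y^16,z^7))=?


Basis: x^iy^jz^k, i<14,j<16,k<7
14*16*7=1568


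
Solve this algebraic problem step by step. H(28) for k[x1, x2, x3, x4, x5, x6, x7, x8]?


C(d+n-1,n-1)=C(35,7)=6724520


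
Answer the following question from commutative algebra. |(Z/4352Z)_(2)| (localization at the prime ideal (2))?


2-primary part: 4352=2^8*17
Size=2^8=256


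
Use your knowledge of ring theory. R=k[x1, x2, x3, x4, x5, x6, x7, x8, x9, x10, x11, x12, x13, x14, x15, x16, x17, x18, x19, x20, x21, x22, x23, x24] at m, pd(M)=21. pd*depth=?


pd+depth=24
depth=24-21=3
pd*depth=21*3=63


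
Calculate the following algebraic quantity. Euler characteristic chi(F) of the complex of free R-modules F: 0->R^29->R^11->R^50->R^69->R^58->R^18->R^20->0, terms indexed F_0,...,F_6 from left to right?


chi = sum (-1)^i * rank:
(-1)^0*29=29
(-1)^1*11=-11
(-1)^2*50=50
(-1)^3*69=-69
(-1)^4*58=58
(-1)^5*18=-18
(-1)^6*20=20
chi=59


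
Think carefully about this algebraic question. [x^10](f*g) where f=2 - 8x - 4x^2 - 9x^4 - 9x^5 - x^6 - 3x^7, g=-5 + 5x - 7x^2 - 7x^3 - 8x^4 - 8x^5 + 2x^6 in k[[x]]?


[x^10] = sum a_i*b_j, i+j=10
  -9*2=-18
  -9*-8=72
  -1*-8=8
  -3*-7=21
Sum=83


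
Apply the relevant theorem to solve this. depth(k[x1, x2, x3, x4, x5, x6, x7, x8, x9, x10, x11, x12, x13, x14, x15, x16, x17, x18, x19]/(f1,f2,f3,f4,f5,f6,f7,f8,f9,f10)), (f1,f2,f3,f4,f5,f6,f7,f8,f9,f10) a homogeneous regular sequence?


depth(R)=19
depth(R/I)=19-10=9


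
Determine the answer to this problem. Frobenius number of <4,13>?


gcd(4,13)=1 => F=ab-a-b=4*13-4-13=52-17=35


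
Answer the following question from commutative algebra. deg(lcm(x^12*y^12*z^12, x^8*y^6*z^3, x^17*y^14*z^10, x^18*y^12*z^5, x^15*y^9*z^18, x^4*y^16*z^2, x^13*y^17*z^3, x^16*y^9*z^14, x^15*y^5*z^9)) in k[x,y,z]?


lcm = componentwise max:
x: max(12,8,17,18,15,4,13,16,15)=18
y: max(12,6,14,12,9,16,17,9,5)=17
z: max(12,3,10,5,18,2,3,14,9)=18
Total=18+17+18=53


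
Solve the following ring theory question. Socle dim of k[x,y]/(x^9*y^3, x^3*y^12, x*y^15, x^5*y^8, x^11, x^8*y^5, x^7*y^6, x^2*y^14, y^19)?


Socle = ann(m) = span of standard monomials u with x*u, y*u in I (staircase corners).
Minimal generators: x^11, x^9*y^3, x^8*y^5, x^7*y^6, x^5*y^8, x^3*y^12, x^2*y^14, x*y^15, y^19
Corners: y^18, xy^14, x^2y^13, x^4y^11, x^6y^7, x^7y^5, x^8y^4, x^10y^2
Socle dim=8


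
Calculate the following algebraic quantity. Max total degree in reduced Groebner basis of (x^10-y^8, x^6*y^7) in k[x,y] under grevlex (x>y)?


LT(f1)=x^10, LT(f2)=x^6y^7, lcm=x^10y^7
S(f1,f2) = y^7*f1 - x^4*f2 = -y^15
Reduced GB = {f1, f2, y^15}; degrees 10, 13, 15
Max = 15


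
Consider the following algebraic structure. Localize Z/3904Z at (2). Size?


2-primary part: 3904=2^6*61
Size=2^6=64


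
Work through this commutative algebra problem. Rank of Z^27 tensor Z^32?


rank(M(x)N) = rank(M)*rank(N)
27*32 = 864


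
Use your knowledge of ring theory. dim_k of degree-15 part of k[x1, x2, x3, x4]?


C(d+n-1,n-1)=C(18,3)=816


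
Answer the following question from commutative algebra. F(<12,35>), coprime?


gcd(12,35)=1 => F=ab-a-b=12*35-12-35=420-47=373


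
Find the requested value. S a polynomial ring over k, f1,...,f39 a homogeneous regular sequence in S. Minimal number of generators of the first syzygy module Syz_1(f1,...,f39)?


Regular sequence => Koszul complex is the minimal free resolution.
Syz_1 minimally generated by Koszul relations f_i*e_j - f_j*e_i (i<j): mu(Syz_1) = beta_2 = C(m,2) = m(m-1)/2
m=39
39*38/2 = 741


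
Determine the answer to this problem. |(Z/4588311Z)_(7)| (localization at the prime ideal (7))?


7-primary part: 4588311=7^6*39
Size=7^6=117649


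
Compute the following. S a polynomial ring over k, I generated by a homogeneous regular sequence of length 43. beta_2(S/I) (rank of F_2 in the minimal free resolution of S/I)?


Regular sequence => Koszul complex is the minimal free resolution.
Syz_1 minimally generated by Koszul relations f_i*e_j - f_j*e_i (i<j): mu(Syz_1) = beta_2 = C(m,2) = m(m-1)/2
m=43
43*42/2 = 903


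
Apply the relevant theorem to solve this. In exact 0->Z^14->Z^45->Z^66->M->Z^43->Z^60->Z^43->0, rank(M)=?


Alt sum=0:
(-1)^0*14 + (-1)^1*45 + (-1)^2*66 + (-1)^3*? + (-1)^4*43 + (-1)^5*60 + (-1)^6*43=0
rank(M)=61


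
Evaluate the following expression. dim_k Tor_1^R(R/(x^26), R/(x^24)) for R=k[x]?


Tor_1(R/I,R/J)=(I cap J)/IJ=(x^26)/(x^50)
dim=50-26=min(26,24)=24


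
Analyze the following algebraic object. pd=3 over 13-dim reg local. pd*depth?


pd+depth=13
depth=13-3=10
pd*depth=3*10=30


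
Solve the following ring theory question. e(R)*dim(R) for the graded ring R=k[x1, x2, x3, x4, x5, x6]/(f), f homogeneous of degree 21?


e(R)=deg(f)=21, dim(R)=6-1=5
e*dim=21*5=105


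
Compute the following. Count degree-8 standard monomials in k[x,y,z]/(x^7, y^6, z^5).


Need i<7, j<6, k<5 with i+j+k=8.
For each i, j ranges over max(0,8-i-4)..min(5,8-i):
  i=0: j in [4,5] -> 2
  i=1: j in [3,5] -> 3
  i=2: j in [2,5] -> 4
  i=3: j in [1,5] -> 5
  i=4: j in [0,4] -> 5
  i=5: j in [0,3] -> 4
  i=6: j in [0,2] -> 3
H(8) = 2+3+4+5+5+4+3 = 26


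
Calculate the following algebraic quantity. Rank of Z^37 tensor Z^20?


rank(M(x)N) = rank(M)*rank(N)
37*20 = 740


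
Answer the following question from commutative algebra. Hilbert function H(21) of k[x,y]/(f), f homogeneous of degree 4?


H(t)=d for t>=d-1.
d=4, t=21
H(21)=4


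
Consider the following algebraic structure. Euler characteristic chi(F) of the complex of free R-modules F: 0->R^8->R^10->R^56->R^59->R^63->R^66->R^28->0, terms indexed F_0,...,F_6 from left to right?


chi = sum (-1)^i * rank:
(-1)^0*8=8
(-1)^1*10=-10
(-1)^2*56=56
(-1)^3*59=-59
(-1)^4*63=63
(-1)^5*66=-66
(-1)^6*28=28
chi=20


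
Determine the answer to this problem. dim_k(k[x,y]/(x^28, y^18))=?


Basis: x^i*y^j, i<28, j<18
28*18=504


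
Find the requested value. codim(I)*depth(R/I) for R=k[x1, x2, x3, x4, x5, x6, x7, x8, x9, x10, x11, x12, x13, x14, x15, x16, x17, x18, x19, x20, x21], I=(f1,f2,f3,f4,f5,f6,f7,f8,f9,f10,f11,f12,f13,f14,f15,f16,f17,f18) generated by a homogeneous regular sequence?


codim=18, depth=dim(R/I)=21-18=3
Product=18*3=54


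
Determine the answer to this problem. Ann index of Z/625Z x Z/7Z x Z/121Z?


Exponent = lcm of the cyclic orders; pairwise coprime => product.
5^4*7^1*11^2=625*7*121=529375


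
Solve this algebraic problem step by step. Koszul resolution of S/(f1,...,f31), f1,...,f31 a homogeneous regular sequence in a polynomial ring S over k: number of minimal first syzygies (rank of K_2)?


Regular sequence => Koszul complex is the minimal free resolution.
Syz_1 minimally generated by Koszul relations f_i*e_j - f_j*e_i (i<j): mu(Syz_1) = beta_2 = C(m,2) = m(m-1)/2
m=31
31*30/2 = 465


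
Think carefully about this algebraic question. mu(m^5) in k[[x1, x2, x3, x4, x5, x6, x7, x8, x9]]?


C(n+d-1,d)=C(13,5)=1287


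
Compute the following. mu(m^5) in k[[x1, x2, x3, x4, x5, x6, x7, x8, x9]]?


C(n+d-1,d)=C(13,5)=1287


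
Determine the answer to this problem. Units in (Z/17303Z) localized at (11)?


Local ring = Z/1331Z.
phi(1331) = 11^2*(11-1) = 1210


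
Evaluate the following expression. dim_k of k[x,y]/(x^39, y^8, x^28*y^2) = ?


k[x,y]/I, I = (x^39, y^8, x^28*y^2)
Rect: 39x8=312. Corner: (39-28)x(8-2)=66.
dim = 312-66 = 246


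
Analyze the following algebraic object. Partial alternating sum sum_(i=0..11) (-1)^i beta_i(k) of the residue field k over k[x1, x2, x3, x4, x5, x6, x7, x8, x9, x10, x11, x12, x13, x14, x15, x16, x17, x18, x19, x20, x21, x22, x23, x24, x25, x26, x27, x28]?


Koszul resolution: beta_i(k)=C(n,i), n=28
sum_(i=0..p) (-1)^i C(n,i) = (-1)^p C(n-1,p)
(-1)^11*C(27,11) = (-1)^11*13037895 = -13037895


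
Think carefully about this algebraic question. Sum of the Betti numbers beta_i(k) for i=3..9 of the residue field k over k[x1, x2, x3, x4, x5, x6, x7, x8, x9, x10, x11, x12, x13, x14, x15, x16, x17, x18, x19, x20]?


Koszul resolution: beta_i(k)=C(n,i), n=20
C(20,3)=1140, C(20,4)=4845, C(20,5)=15504, C(20,6)=38760, C(20,7)=77520, C(20,8)=125970, C(20,9)=167960
Sum=431699


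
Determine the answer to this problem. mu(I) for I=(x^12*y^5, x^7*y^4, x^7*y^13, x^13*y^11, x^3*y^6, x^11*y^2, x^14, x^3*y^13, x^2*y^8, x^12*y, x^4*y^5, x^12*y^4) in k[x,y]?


Remove redundant (divisible by others).
x^3*y^13 redundant.
x^12*y^5 redundant.
x^12*y^4 redundant.
x^7*y^13 redundant.
x^13*y^11 redundant.
Min: x^14, x^12*y, x^11*y^2, x^7*y^4, x^4*y^5, x^3*y^6, x^2*y^8
Count=7


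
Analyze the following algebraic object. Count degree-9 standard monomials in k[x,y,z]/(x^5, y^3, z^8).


Need i<5, j<3, k<8 with i+j+k=9.
For each i, j ranges over max(0,9-i-7)..min(2,9-i):
  i=0: j in [2,2] -> 1
  i=1: j in [1,2] -> 2
  i=2: j in [0,2] -> 3
  i=3: j in [0,2] -> 3
  i=4: j in [0,2] -> 3
H(9) = 1+2+3+3+3 = 12


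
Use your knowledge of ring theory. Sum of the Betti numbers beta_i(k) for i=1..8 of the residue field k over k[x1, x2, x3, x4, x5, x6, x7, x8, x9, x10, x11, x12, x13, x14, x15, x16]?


Koszul resolution: beta_i(k)=C(n,i), n=16
C(16,1)=16, C(16,2)=120, C(16,3)=560, C(16,4)=1820, C(16,5)=4368, C(16,6)=8008, C(16,7)=11440, C(16,8)=12870
Sum=39202


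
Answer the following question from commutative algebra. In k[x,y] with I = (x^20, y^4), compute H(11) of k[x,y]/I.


k[x,y], I = (x^20, y^4), d = 11
Need i < 20 and d-i < 4.
Range: 8 <= i <= 11.
H(11) = 4


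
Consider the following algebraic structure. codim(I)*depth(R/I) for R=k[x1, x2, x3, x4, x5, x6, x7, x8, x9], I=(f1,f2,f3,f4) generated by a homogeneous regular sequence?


codim=4, depth=dim(R/I)=9-4=5
Product=4*5=20


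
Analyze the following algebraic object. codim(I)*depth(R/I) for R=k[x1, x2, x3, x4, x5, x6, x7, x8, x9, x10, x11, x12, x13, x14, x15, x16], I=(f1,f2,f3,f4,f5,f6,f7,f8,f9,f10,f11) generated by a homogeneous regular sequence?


codim=11, depth=dim(R/I)=16-11=5
Product=11*5=55


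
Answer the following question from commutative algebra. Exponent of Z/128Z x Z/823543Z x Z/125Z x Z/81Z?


Exponent = lcm of the cyclic orders; pairwise coprime => product.
2^7*7^7*5^3*3^4=128*823543*125*81=1067311728000


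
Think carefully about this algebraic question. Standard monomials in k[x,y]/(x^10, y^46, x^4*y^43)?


k[x,y]/I, I = (x^10, y^46, x^4*y^43)
Rect: 10x46=460. Corner: (10-4)x(46-43)=18.
dim = 460-18 = 442


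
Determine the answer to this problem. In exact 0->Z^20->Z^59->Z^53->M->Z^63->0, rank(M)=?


Alt sum=0:
(-1)^0*20 + (-1)^1*59 + (-1)^2*53 + (-1)^3*? + (-1)^4*63=0
rank(M)=77


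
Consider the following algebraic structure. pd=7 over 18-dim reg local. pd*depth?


pd+depth=18
depth=18-7=11
pd*depth=7*11=77


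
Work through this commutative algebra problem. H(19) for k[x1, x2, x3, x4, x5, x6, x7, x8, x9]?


C(d+n-1,n-1)=C(27,8)=2220075


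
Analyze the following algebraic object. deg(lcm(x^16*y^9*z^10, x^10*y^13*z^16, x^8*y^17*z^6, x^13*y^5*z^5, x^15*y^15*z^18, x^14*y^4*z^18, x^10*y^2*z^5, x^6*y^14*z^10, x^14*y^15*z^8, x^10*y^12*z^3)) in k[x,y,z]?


lcm = componentwise max:
x: max(16,10,8,13,15,14,10,6,14,10)=16
y: max(9,13,17,5,15,4,2,14,15,12)=17
z: max(10,16,6,5,18,18,5,10,8,3)=18
Total=16+17+18=51


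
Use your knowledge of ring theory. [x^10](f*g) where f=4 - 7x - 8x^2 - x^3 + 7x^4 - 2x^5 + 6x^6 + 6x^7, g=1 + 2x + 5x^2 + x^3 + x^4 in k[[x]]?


[x^10] = sum a_i*b_j, i+j=10
  6*1=6
  6*1=6
Sum=12


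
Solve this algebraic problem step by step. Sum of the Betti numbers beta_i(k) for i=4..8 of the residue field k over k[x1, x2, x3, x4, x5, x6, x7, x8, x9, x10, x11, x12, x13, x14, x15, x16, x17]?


Koszul resolution: beta_i(k)=C(n,i), n=17
C(17,4)=2380, C(17,5)=6188, C(17,6)=12376, C(17,7)=19448, C(17,8)=24310
Sum=64702


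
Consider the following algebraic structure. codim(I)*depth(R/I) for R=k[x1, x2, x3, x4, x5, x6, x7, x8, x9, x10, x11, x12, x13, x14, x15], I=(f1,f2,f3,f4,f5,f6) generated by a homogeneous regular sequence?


codim=6, depth=dim(R/I)=15-6=9
Product=6*9=54


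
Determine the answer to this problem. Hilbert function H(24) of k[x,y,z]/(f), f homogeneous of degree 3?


C(26,2)-C(23,2)=325-253=72


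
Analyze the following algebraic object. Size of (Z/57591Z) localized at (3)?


3-primary part: 57591=3^6*79
Size=3^6=729


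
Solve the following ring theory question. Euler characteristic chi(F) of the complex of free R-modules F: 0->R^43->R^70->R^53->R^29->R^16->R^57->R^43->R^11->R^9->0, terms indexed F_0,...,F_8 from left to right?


chi = sum (-1)^i * rank:
(-1)^0*43=43
(-1)^1*70=-70
(-1)^2*53=53
(-1)^3*29=-29
(-1)^4*16=16
(-1)^5*57=-57
(-1)^6*43=43
(-1)^7*11=-11
(-1)^8*9=9
chi=-3


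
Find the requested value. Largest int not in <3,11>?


gcd(3,11)=1 => F=ab-a-b=3*11-3-11=33-14=19


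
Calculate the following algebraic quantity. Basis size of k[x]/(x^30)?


Basis: 1,x,...,x^29
dim=30


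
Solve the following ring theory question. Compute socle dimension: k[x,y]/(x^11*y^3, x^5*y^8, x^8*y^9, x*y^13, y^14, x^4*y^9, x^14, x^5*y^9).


Socle = ann(m) = span of standard monomials u with x*u, y*u in I (staircase corners).
Redundant generators: x^5*y^9, x^8*y^9
Minimal generators: x^14, x^11*y^3, x^5*y^8, x^4*y^9, x*y^13, y^14
Corners: y^13, x^3y^12, x^4y^8, x^10y^7, x^13y^2
Socle dim=5


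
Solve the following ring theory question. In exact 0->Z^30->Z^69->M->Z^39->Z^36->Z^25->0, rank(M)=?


Alt sum=0:
(-1)^0*30 + (-1)^1*69 + (-1)^2*? + (-1)^3*39 + (-1)^4*36 + (-1)^5*25=0
rank(M)=67


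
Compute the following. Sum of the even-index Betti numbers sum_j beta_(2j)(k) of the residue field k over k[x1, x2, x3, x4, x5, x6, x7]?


Koszul resolution: beta_i(k)=C(n,i), n=7
sum_even C(7,i) = 2^(n-1) = 2^6 = 64


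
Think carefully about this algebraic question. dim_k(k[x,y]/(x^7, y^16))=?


Basis: x^i*y^j, i<7, j<16
7*16=112


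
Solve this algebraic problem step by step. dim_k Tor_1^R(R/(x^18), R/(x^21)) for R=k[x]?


Tor_1(R/I,R/J)=(I cap J)/IJ=(x^21)/(x^39)
dim=39-21=min(18,21)=18


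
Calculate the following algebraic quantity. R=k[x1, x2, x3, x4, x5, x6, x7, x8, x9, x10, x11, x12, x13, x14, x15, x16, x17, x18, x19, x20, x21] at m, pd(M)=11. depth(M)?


pd+depth=depth(R)=21
depth=21-11=10


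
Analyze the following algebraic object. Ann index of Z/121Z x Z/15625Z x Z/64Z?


Exponent = lcm of the cyclic orders; pairwise coprime => product.
11^2*5^6*2^6=121*15625*64=121000000


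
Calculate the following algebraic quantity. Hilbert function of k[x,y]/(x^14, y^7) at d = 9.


k[x,y], I = (x^14, y^7), d = 9
Need i < 14 and d-i < 7.
Range: 3 <= i <= 9.
H(9) = 7


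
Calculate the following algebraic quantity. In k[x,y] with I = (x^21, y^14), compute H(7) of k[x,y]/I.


k[x,y], I = (x^21, y^14), d = 7
Need i < 21 and d-i < 14.
Range: 0 <= i <= 7.
H(7) = 8


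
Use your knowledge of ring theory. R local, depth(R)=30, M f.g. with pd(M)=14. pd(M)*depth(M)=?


pd+depth=30
depth=30-14=16
pd*depth=14*16=224


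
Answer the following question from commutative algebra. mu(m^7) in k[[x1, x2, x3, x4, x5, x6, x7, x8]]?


C(n+d-1,d)=C(14,7)=3432


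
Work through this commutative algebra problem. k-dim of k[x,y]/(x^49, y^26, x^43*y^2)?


k[x,y]/I, I = (x^49, y^26, x^43*y^2)
Rect: 49x26=1274. Corner: (49-43)x(26-2)=144.
dim = 1274-144 = 1130


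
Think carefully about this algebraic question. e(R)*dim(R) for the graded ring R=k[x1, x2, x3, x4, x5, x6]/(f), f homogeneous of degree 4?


e(R)=deg(f)=4, dim(R)=6-1=5
e*dim=4*5=20


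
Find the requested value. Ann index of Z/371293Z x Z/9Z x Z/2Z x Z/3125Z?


Exponent = lcm of the cyclic orders; pairwise coprime => product.
13^5*3^2*2^1*5^5=371293*9*2*3125=20885231250


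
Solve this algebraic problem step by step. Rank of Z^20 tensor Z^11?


rank(M(x)N) = rank(M)*rank(N)
20*11 = 220


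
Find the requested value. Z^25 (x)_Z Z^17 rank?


rank(M(x)N) = rank(M)*rank(N)
25*17 = 425


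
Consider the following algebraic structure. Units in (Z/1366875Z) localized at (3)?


Local ring = Z/2187Z.
phi(2187) = 3^6*(3-1) = 1458


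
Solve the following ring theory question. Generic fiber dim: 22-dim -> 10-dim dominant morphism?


dim(fiber)=dim(X)-dim(Y)=22-10=12


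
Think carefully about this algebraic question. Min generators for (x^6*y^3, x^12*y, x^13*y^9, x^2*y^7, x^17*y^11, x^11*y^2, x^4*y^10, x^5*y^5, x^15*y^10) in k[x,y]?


Remove redundant (divisible by others).
x^15*y^10 redundant.
x^4*y^10 redundant.
x^17*y^11 redundant.
x^13*y^9 redundant.
Min: x^12*y, x^11*y^2, x^6*y^3, x^5*y^5, x^2*y^7
Count=5


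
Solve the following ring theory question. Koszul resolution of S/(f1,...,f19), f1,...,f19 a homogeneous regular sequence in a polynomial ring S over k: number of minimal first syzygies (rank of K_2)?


Regular sequence => Koszul complex is the minimal free resolution.
Syz_1 minimally generated by Koszul relations f_i*e_j - f_j*e_i (i<j): mu(Syz_1) = beta_2 = C(m,2) = m(m-1)/2
m=19
19*18/2 = 171


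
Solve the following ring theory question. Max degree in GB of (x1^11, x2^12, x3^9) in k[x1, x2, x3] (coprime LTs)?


Pure powers, coprime LTs => already GB.
Degrees: 11, 12, 9
Max=12


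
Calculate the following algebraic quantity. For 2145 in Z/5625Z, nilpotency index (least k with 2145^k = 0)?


2145^k mod 5625:
k=1: 2145
k=2: 5400
k=3: 1125
k=4: 0
First zero at k = 4


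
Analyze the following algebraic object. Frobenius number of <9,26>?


gcd(9,26)=1 => F=ab-a-b=9*26-9-26=234-35=199


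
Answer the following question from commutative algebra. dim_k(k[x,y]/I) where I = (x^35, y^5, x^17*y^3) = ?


k[x,y]/I, I = (x^35, y^5, x^17*y^3)
Rect: 35x5=175. Corner: (35-17)x(5-3)=36.
dim = 175-36 = 139


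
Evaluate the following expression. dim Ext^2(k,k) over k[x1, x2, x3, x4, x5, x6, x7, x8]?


C(n,i)=C(8,2)=28


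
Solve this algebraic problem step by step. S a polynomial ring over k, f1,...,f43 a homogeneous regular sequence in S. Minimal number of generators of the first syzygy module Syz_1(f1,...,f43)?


Regular sequence => Koszul complex is the minimal free resolution.
Syz_1 minimally generated by Koszul relations f_i*e_j - f_j*e_i (i<j): mu(Syz_1) = beta_2 = C(m,2) = m(m-1)/2
m=43
43*42/2 = 903
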